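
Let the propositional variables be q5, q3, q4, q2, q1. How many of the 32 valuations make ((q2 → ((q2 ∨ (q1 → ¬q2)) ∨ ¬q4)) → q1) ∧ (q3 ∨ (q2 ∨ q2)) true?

12

Initial set: {(((q2 → ((q2 ∨ (q1 → ¬q2)) ∨ ¬q4)) → q1) ∧ (q3 ∨ (q2 ∨ q2)))}.
(((q2 → ((q2 ∨ (q1 → ¬q2)) ∨ ¬q4)) → q1) ∧ (q3 ∨ (q2 ∨ q2))): α-rule — add ((q2 → ((q2 ∨ (q1 → ¬q2)) ∨ ¬q4)) → q1), (q3 ∨ (q2 ∨ q2)).
((q2 → ((q2 ∨ (q1 → ¬q2)) ∨ ¬q4)) → q1): β-rule — branch into ¬(q2 → ((q2 ∨ (q1 → ¬q2)) ∨ ¬q4))  //  q1.
  branch 1 (add ¬(q2 → ((q2 ∨ (q1 → ¬q2)) ∨ ¬q4))):
    ¬(q2 → ((q2 ∨ (q1 → ¬q2)) ∨ ¬q4)): α-rule — add q2, ¬((q2 ∨ (q1 → ¬q2)) ∨ ¬q4).
    ¬((q2 ∨ (q1 → ¬q2)) ∨ ¬q4): α-rule — add ¬(q2 ∨ (q1 → ¬q2)), ¬¬q4.
    ¬(q2 ∨ (q1 → ¬q2)): α-rule — add ¬q2, ¬(q1 → ¬q2).
    × closes — contains both q2 and ¬q2.
  branch 2 (add q1):
    (q3 ∨ (q2 ∨ q2)): β-rule — branch into q3  //  (q2 ∨ q2).
      branch 2.1 (add q3):
        ○ open, literals {q1=T, q3=T}.
      branch 2.2 (add (q2 ∨ q2)):
        (q2 ∨ q2): β-rule — branch into q2  //  q2.
          branch 2.2.1 (add q2):
            ○ open, literals {q1=T, q2=T}.
          branch 2.2.2 (add q2):
            ○ open, literals {q1=T, q2=T}.
1 branch closed, 3 open.
Each open branch fixes some atoms; the unmentioned ones are free. Counting distinct full assignments: branch {q1=T, q3=T} (q5, q4, q2) contributes 8 new; branch {q1=T, q2=T} (q5, q3, q4) contributes 4 new; branch {q1=T, q2=T} (q5, q3, q4) contributes 0 new. Total: 12.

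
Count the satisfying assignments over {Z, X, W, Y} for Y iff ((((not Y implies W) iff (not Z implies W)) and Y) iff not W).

6

Initial set: {(Y iff ((((not Y implies W) iff (not Z implies W)) and Y) iff not W))}.
(Y iff ((((not Y implies W) iff (not Z implies W)) and Y) iff not W)): β-rule — branch into Y, ((((not Y implies W) iff (not Z implies W)) and Y) iff not W)  //  not Y, not ((((not Y implies W) iff (not Z implies W)) and Y) iff not W).
  branch 1 (add Y, ((((not Y implies W) iff (not Z implies W)) and Y) iff not W)):
    ((((not Y implies W) iff (not Z implies W)) and Y) iff not W): β-rule — branch into (((not Y implies W) iff (not Z implies W)) and Y), not W  //  not (((not Y implies W) iff (not Z implies W)) and Y), not not W.
      branch 1.1 (add (((not Y implies W) iff (not Z implies W)) and Y), not W):
        (((not Y implies W) iff (not Z implies W)) and Y): α-rule — add ((not Y implies W) iff (not Z implies W)), Y.
        ((not Y implies W) iff (not Z implies W)): β-rule — branch into (not Y implies W), (not Z implies W)  //  not (not Y implies W), not (not Z implies W).
          branch 1.1.1 (add (not Y implies W), (not Z implies W)):
            (not Y implies W): β-rule — branch into not not Y  //  W.
              branch 1.1.1.1 (add not not Y):
                (not Z implies W): β-rule — branch into not not Z  //  W.
                  branch 1.1.1.1.1 (add not not Z):
                    ○ open, literals {W=0, Y=1, Z=1}.
                  branch 1.1.1.1.2 (add W):
                    × closes — contains both W and not W.
              branch 1.1.1.2 (add W):
                × closes — contains both W and not W.
          branch 1.1.2 (add not (not Y implies W), not (not Z implies W)):
            not (not Y implies W): α-rule — add not Y, not W.
            × closes — contains both Y and not Y.
      branch 1.2 (add not (((not Y implies W) iff (not Z implies W)) and Y), not not W):
        not (((not Y implies W) iff (not Z implies W)) and Y): β-rule — branch into not ((not Y implies W) iff (not Z implies W))  //  not Y.
          branch 1.2.1 (add not ((not Y implies W) iff (not Z implies W))):
            not ((not Y implies W) iff (not Z implies W)): β-rule — branch into (not Y implies W), not (not Z implies W)  //  not (not Y implies W), (not Z implies W).
              branch 1.2.1.1 (add (not Y implies W), not (not Z implies W)):
                not (not Z implies W): α-rule — add not Z, not W.
                × closes — contains both W and not W.
              branch 1.2.1.2 (add not (not Y implies W), (not Z implies W)):
                not (not Y implies W): α-rule — add not Y, not W.
                × closes — contains both Y and not Y.
          branch 1.2.2 (add not Y):
            × closes — contains both Y and not Y.
  branch 2 (add not Y, not ((((not Y implies W) iff (not Z implies W)) and Y) iff not W)):
    not ((((not Y implies W) iff (not Z implies W)) and Y) iff not W): β-rule — branch into (((not Y implies W) iff (not Z implies W)) and Y), not not W  //  not (((not Y implies W) iff (not Z implies W)) and Y), not W.
      branch 2.1 (add (((not Y implies W) iff (not Z implies W)) and Y), not not W):
        (((not Y implies W) iff (not Z implies W)) and Y): α-rule — add ((not Y implies W) iff (not Z implies W)), Y.
        × closes — contains both Y and not Y.
      branch 2.2 (add not (((not Y implies W) iff (not Z implies W)) and Y), not W):
        not (((not Y implies W) iff (not Z implies W)) and Y): β-rule — branch into not ((not Y implies W) iff (not Z implies W))  //  not Y.
          branch 2.2.1 (add not ((not Y implies W) iff (not Z implies W))):
            not ((not Y implies W) iff (not Z implies W)): β-rule — branch into (not Y implies W), not (not Z implies W)  //  not (not Y implies W), (not Z implies W).
              branch 2.2.1.1 (add (not Y implies W), not (not Z implies W)):
                not (not Z implies W): α-rule — add not Z, not W.
                (not Y implies W): β-rule — branch into not not Y  //  W.
                  branch 2.2.1.1.1 (add not not Y):
                    × closes — contains both Y and not Y.
                  branch 2.2.1.1.2 (add W):
                    × closes — contains both W and not W.
              branch 2.2.1.2 (add not (not Y implies W), (not Z implies W)):
                not (not Y implies W): α-rule — add not Y, not W.
                (not Z implies W): β-rule — branch into not not Z  //  W.
                  branch 2.2.1.2.1 (add not not Z):
                    ○ open, literals {W=0, Y=0, Z=1}.
                  branch 2.2.1.2.2 (add W):
                    × closes — contains both W and not W.
          branch 2.2.2 (add not Y):
            ○ open, literals {W=0, Y=0}.
10 branches closed, 3 open.
Each open branch fixes some atoms; the unmentioned ones are free. Counting distinct full assignments: branch {W=0, Y=1, Z=1} (X) contributes 2 new; branch {W=0, Y=0, Z=1} (X) contributes 2 new; branch {W=0, Y=0} (Z, X) contributes 2 new. Total: 6.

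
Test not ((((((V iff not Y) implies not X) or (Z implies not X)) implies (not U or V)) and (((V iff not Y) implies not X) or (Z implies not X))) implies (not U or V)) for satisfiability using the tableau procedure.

Unsatisfiable

Initial set: {not ((((((V iff not Y) implies not X) or (Z implies not X)) implies (not U or V)) and (((V iff not Y) implies not X) or (Z implies not X))) implies (not U or V))}.
not ((((((V iff not Y) implies not X) or (Z implies not X)) implies (not U or V)) and (((V iff not Y) implies not X) or (Z implies not X))) implies (not U or V)): α-rule — add (((((V iff not Y) implies not X) or (Z implies not X)) implies (not U or V)) and (((V iff not Y) implies not X) or (Z implies not X))), not (not U or V).
(((((V iff not Y) implies not X) or (Z implies not X)) implies (not U or V)) and (((V iff not Y) implies not X) or (Z implies not X))): α-rule — add ((((V iff not Y) implies not X) or (Z implies not X)) implies (not U or V)), (((V iff not Y) implies not X) or (Z implies not X)).
not (not U or V): α-rule — add not not U, not V.
((((V iff not Y) implies not X) or (Z implies not X)) implies (not U or V)): β-rule — branch into not (((V iff not Y) implies not X) or (Z implies not X))  //  (not U or V).
  branch 1 (add not (((V iff not Y) implies not X) or (Z implies not X))):
    not (((V iff not Y) implies not X) or (Z implies not X)): α-rule — add not ((V iff not Y) implies not X), not (Z implies not X).
    not ((V iff not Y) implies not X): α-rule — add (V iff not Y), not not X.
    not (Z implies not X): α-rule — add Z, not not X.
    (((V iff not Y) implies not X) or (Z implies not X)): β-rule — branch into ((V iff not Y) implies not X)  //  (Z implies not X).
      branch 1.1 (add ((V iff not Y) implies not X)):
        (V iff not Y): β-rule — branch into V, not Y  //  not V, not not Y.
          branch 1.1.1 (add V, not Y):
            × closes — contains both V and not V.
          branch 1.1.2 (add not V, not not Y):
            ((V iff not Y) implies not X): β-rule — branch into not (V iff not Y)  //  not X.
              branch 1.1.2.1 (add not (V iff not Y)):
                not (V iff not Y): β-rule — branch into V, not not Y  //  not V, not Y.
                  branch 1.1.2.1.1 (add V, not not Y):
                    × closes — contains both V and not V.
                  branch 1.1.2.1.2 (add not V, not Y):
                    × closes — contains both Y and not Y.
              branch 1.1.2.2 (add not X):
                × closes — contains both X and not X.
      branch 1.2 (add (Z implies not X)):
        (V iff not Y): β-rule — branch into V, not Y  //  not V, not not Y.
          branch 1.2.1 (add V, not Y):
            × closes — contains both V and not V.
          branch 1.2.2 (add not V, not not Y):
            (Z implies not X): β-rule — branch into not Z  //  not X.
              branch 1.2.2.1 (add not Z):
                × closes — contains both Z and not Z.
              branch 1.2.2.2 (add not X):
                × closes — contains both X and not X.
  branch 2 (add (not U or V)):
    (((V iff not Y) implies not X) or (Z implies not X)): β-rule — branch into ((V iff not Y) implies not X)  //  (Z implies not X).
      branch 2.1 (add ((V iff not Y) implies not X)):
        (not U or V): β-rule — branch into not U  //  V.
          branch 2.1.1 (add not U):
            × closes — contains both U and not U.
          branch 2.1.2 (add V):
            × closes — contains both V and not V.
      branch 2.2 (add (Z implies not X)):
        (not U or V): β-rule — branch into not U  //  V.
          branch 2.2.1 (add not U):
            × closes — contains both U and not U.
          branch 2.2.2 (add V):
            × closes — contains both V and not V.
All 11 branches close.
Every branch closed; the formula is unsatisfiable.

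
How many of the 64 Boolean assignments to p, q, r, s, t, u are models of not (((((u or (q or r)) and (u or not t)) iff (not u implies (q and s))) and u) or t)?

16

Initial set: {not (((((u or (q or r)) and (u or not t)) iff (not u implies (q and s))) and u) or t)}.
not (((((u or (q or r)) and (u or not t)) iff (not u implies (q and s))) and u) or t): α-rule — add not ((((u or (q or r)) and (u or not t)) iff (not u implies (q and s))) and u), not t.
not ((((u or (q or r)) and (u or not t)) iff (not u implies (q and s))) and u): β-rule — branch into not (((u or (q or r)) and (u or not t)) iff (not u implies (q and s)))  //  not u.
  branch 1 (add not (((u or (q or r)) and (u or not t)) iff (not u implies (q and s)))):
    not (((u or (q or r)) and (u or not t)) iff (not u implies (q and s))): β-rule — branch into ((u or (q or r)) and (u or not t)), not (not u implies (q and s))  //  not ((u or (q or r)) and (u or not t)), (not u implies (q and s)).
      branch 1.1 (add ((u or (q or r)) and (u or not t)), not (not u implies (q and s))):
        ((u or (q or r)) and (u or not t)): α-rule — add (u or (q or r)), (u or not t).
        not (not u implies (q and s)): α-rule — add not u, not (q and s).
        (u or (q or r)): β-rule — branch into u  //  (q or r).
          branch 1.1.1 (add u):
            × closes — contains both u and not u.
          branch 1.1.2 (add (q or r)):
            (u or not t): β-rule — branch into u  //  not t.
              branch 1.1.2.1 (add u):
                × closes — contains both u and not u.
              branch 1.1.2.2 (add not t):
                not (q and s): β-rule — branch into not q  //  not s.
                  branch 1.1.2.2.1 (add not q):
                    (q or r): β-rule — branch into q  //  r.
                      branch 1.1.2.2.1.1 (add q):
                        × closes — contains both q and not q.
                      branch 1.1.2.2.1.2 (add r):
                        ○ open, literals {q=F, r=T, t=F, u=F}.
                  branch 1.1.2.2.2 (add not s):
                    (q or r): β-rule — branch into q  //  r.
                      branch 1.1.2.2.2.1 (add q):
                        ○ open, literals {q=T, s=F, t=F, u=F}.
                      branch 1.1.2.2.2.2 (add r):
                        ○ open, literals {r=T, s=F, t=F, u=F}.
      branch 1.2 (add not ((u or (q or r)) and (u or not t)), (not u implies (q and s))):
        not ((u or (q or r)) and (u or not t)): β-rule — branch into not (u or (q or r))  //  not (u or not t).
          branch 1.2.1 (add not (u or (q or r))):
            not (u or (q or r)): α-rule — add not u, not (q or r).
            not (q or r): α-rule — add not q, not r.
            (not u implies (q and s)): β-rule — branch into not not u  //  (q and s).
              branch 1.2.1.1 (add not not u):
                × closes — contains both u and not u.
              branch 1.2.1.2 (add (q and s)):
                (q and s): α-rule — add q, s.
                × closes — contains both q and not q.
          branch 1.2.2 (add not (u or not t)):
            not (u or not t): α-rule — add not u, not not t.
            × closes — contains both t and not t.
  branch 2 (add not u):
    ○ open, literals {t=F, u=F}.
6 branches closed, 4 open.
Each open branch fixes some atoms; the unmentioned ones are free. Counting distinct full assignments: branch {q=F, r=T, t=F, u=F} (p, s) contributes 4 new; branch {q=T, s=F, t=F, u=F} (p, r) contributes 4 new; branch {r=T, s=F, t=F, u=F} (p, q) contributes 0 new; branch {t=F, u=F} (p, q, r, s) contributes 8 new. Total: 16.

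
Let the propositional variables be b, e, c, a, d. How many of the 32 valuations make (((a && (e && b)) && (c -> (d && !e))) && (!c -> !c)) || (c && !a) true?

10

Initial set: {((((a && (e && b)) && (c -> (d && !e))) && (!c -> !c)) || (c && !a))}.
((((a && (e && b)) && (c -> (d && !e))) && (!c -> !c)) || (c && !a)): β-rule — branch into (((a && (e && b)) && (c -> (d && !e))) && (!c -> !c))  //  (c && !a).
  branch 1 (add (((a && (e && b)) && (c -> (d && !e))) && (!c -> !c))):
    (((a && (e && b)) && (c -> (d && !e))) && (!c -> !c)): α-rule — add ((a && (e && b)) && (c -> (d && !e))), (!c -> !c).
    ((a && (e && b)) && (c -> (d && !e))): α-rule — add (a && (e && b)), (c -> (d && !e)).
    (a && (e && b)): α-rule — add a, (e && b).
    (e && b): α-rule — add e, b.
    (!c -> !c): β-rule — branch into !!c  //  !c.
      branch 1.1 (add !!c):
        (c -> (d && !e)): β-rule — branch into !c  //  (d && !e).
          branch 1.1.1 (add !c):
            × closes — contains both c and !c.
          branch 1.1.2 (add (d && !e)):
            (d && !e): α-rule — add d, !e.
            × closes — contains both e and !e.
      branch 1.2 (add !c):
        (c -> (d && !e)): β-rule — branch into !c  //  (d && !e).
          branch 1.2.1 (add !c):
            ○ open, literals {a=1, b=1, c=0, e=1}.
          branch 1.2.2 (add (d && !e)):
            (d && !e): α-rule — add d, !e.
            × closes — contains both e and !e.
  branch 2 (add (c && !a)):
    (c && !a): α-rule — add c, !a.
    ○ open, literals {a=0, c=1}.
3 branches closed, 2 open.
Each open branch fixes some atoms; the unmentioned ones are free. Counting distinct full assignments: branch {a=1, b=1, c=0, e=1} (d) contributes 2 new; branch {a=0, c=1} (b, e, d) contributes 8 new. Total: 10.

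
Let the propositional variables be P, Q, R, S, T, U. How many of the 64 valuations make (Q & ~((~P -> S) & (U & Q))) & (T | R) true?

Initial set: {((Q & ~((~P -> S) & (U & Q))) & (T | R))}.
((Q & ~((~P -> S) & (U & Q))) & (T | R)): α-rule — add (Q & ~((~P -> S) & (U & Q))), (T | R).
(Q & ~((~P -> S) & (U & Q))): α-rule — add Q, ~((~P -> S) & (U & Q)).
(T | R): β-rule — branch into T  //  R.
  branch 1 (add T):
    ~((~P -> S) & (U & Q)): β-rule — branch into ~(~P -> S)  //  ~(U & Q).
      branch 1.1 (add ~(~P -> S)):
        ~(~P -> S): α-rule — add ~P, ~S.
        ○ open, literals {P=F, Q=T, S=F, T=T}.
      branch 1.2 (add ~(U & Q)):
        ~(U & Q): β-rule — branch into ~U  //  ~Q.
          branch 1.2.1 (add ~U):
            ○ open, literals {Q=T, T=T, U=F}.
          branch 1.2.2 (add ~Q):
            × closes — contains both Q and ~Q.
  branch 2 (add R):
    ~((~P -> S) & (U & Q)): β-rule — branch into ~(~P -> S)  //  ~(U & Q).
      branch 2.1 (add ~(~P -> S)):
        ~(~P -> S): α-rule — add ~P, ~S.
        ○ open, literals {P=F, Q=T, R=T, S=F}.
      branch 2.2 (add ~(U & Q)):
        ~(U & Q): β-rule — branch into ~U  //  ~Q.
          branch 2.2.1 (add ~U):
            ○ open, literals {Q=T, R=T, U=F}.
          branch 2.2.2 (add ~Q):
            × closes — contains both Q and ~Q.
2 branches closed, 4 open.
Each open branch fixes some atoms; the unmentioned ones are free. Counting distinct full assignments: branch {P=F, Q=T, S=F, T=T} (R, U) contributes 4 new; branch {Q=T, T=T, U=F} (P, R, S) contributes 6 new; branch {P=F, Q=T, R=T, S=F} (T, U) contributes 2 new; branch {Q=T, R=T, U=F} (P, S, T) contributes 3 new. Total: 15.

15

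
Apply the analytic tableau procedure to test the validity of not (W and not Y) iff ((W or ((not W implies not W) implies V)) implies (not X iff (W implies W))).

Assume the negation and expand:
Initial set: {F (not (W and not Y) iff ((W or ((not W implies not W) implies V)) implies (not X iff (W implies W))))}.
F (not (W and not Y) iff ((W or ((not W implies not W) implies V)) implies (not X iff (W implies W)))): β-rule — branch into T not (W and not Y), F ((W or ((not W implies not W) implies V)) implies (not X iff (W implies W)))  //  F not (W and not Y), T ((W or ((not W implies not W) implies V)) implies (not X iff (W implies W))).
  branch 1 (add T not (W and not Y), F ((W or ((not W implies not W) implies V)) implies (not X iff (W implies W)))):
    F ((W or ((not W implies not W) implies V)) implies (not X iff (W implies W))): α-rule — add T (W or ((not W implies not W) implies V)), F (not X iff (W implies W)).
    T not (W and not Y): β-rule — branch into F W  //  F not Y.
      branch 1.1 (add F W):
        T (W or ((not W implies not W) implies V)): β-rule — branch into T W  //  T ((not W implies not W) implies V).
          branch 1.1.1 (add T W):
            × closes — contains both W and not W.
          branch 1.1.2 (add T ((not W implies not W) implies V)):
            F (not X iff (W implies W)): β-rule — branch into T not X, F (W implies W)  //  F not X, T (W implies W).
              branch 1.1.2.1 (add T not X, F (W implies W)):
                F (W implies W): α-rule — add T W, F W.
                × closes — contains both W and not W.
              branch 1.1.2.2 (add F not X, T (W implies W)):
                T ((not W implies not W) implies V): β-rule — branch into F (not W implies not W)  //  T V.
                  branch 1.1.2.2.1 (add F (not W implies not W)):
                    F (not W implies not W): α-rule — add T not W, F not W.
                    × closes — contains both W and not W.
                  branch 1.1.2.2.2 (add T V):
                    T (W implies W): β-rule — branch into F W  //  T W.
                      branch 1.1.2.2.2.1 (add F W):
                        ○ open, literals {V=T, W=F, X=T}.
                      branch 1.1.2.2.2.2 (add T W):
                        × closes — contains both W and not W.
      branch 1.2 (add F not Y):
        T (W or ((not W implies not W) implies V)): β-rule — branch into T W  //  T ((not W implies not W) implies V).
          branch 1.2.1 (add T W):
            F (not X iff (W implies W)): β-rule — branch into T not X, F (W implies W)  //  F not X, T (W implies W).
              branch 1.2.1.1 (add T not X, F (W implies W)):
                F (W implies W): α-rule — add T W, F W.
                × closes — contains both W and not W.
              branch 1.2.1.2 (add F not X, T (W implies W)):
                T (W implies W): β-rule — branch into F W  //  T W.
                  branch 1.2.1.2.1 (add F W):
                    × closes — contains both W and not W.
                  branch 1.2.1.2.2 (add T W):
                    ○ open, literals {W=T, X=T, Y=T}.
          branch 1.2.2 (add T ((not W implies not W) implies V)):
            F (not X iff (W implies W)): β-rule — branch into T not X, F (W implies W)  //  F not X, T (W implies W).
              branch 1.2.2.1 (add T not X, F (W implies W)):
                F (W implies W): α-rule — add T W, F W.
                × closes — contains both W and not W.
              branch 1.2.2.2 (add F not X, T (W implies W)):
                T ((not W implies not W) implies V): β-rule — branch into F (not W implies not W)  //  T V.
                  branch 1.2.2.2.1 (add F (not W implies not W)):
                    F (not W implies not W): α-rule — add T not W, F not W.
                    × closes — contains both W and not W.
                  branch 1.2.2.2.2 (add T V):
                    T (W implies W): β-rule — branch into F W  //  T W.
                      branch 1.2.2.2.2.1 (add F W):
                        ○ open, literals {V=T, W=F, X=T, Y=T}.
                      branch 1.2.2.2.2.2 (add T W):
                        ○ open, literals {V=T, W=T, X=T, Y=T}.
  branch 2 (add F not (W and not Y), T ((W or ((not W implies not W) implies V)) implies (not X iff (W implies W)))):
    F not (W and not Y): α-rule — add T W, T not Y.
    T ((W or ((not W implies not W) implies V)) implies (not X iff (W implies W))): β-rule — branch into F (W or ((not W implies not W) implies V))  //  T (not X iff (W implies W)).
      branch 2.1 (add F (W or ((not W implies not W) implies V))):
        F (W or ((not W implies not W) implies V)): α-rule — add F W, F ((not W implies not W) implies V).
        × closes — contains both W and not W.
      branch 2.2 (add T (not X iff (W implies W))):
        T (not X iff (W implies W)): β-rule — branch into T not X, T (W implies W)  //  F not X, F (W implies W).
          branch 2.2.1 (add T not X, T (W implies W)):
            T (W implies W): β-rule — branch into F W  //  T W.
              branch 2.2.1.1 (add F W):
                × closes — contains both W and not W.
              branch 2.2.1.2 (add T W):
                ○ open, literals {W=T, X=F, Y=F}.
          branch 2.2.2 (add F not X, F (W implies W)):
            F (W implies W): α-rule — add T W, F W.
            × closes — contains both W and not W.
11 branches closed, 5 open.
An open branch gives a countermodel: V=T, W=F, X=T (unmentioned atoms arbitrary); under it the original formula is false.

Not valid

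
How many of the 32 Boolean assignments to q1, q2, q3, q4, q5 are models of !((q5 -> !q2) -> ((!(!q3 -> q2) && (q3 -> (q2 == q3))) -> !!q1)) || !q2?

Initial set: {(!((q5 -> !q2) -> ((!(!q3 -> q2) && (q3 -> (q2 == q3))) -> !!q1)) || !q2)}.
(!((q5 -> !q2) -> ((!(!q3 -> q2) && (q3 -> (q2 == q3))) -> !!q1)) || !q2): β-rule — branch into !((q5 -> !q2) -> ((!(!q3 -> q2) && (q3 -> (q2 == q3))) -> !!q1))  //  !q2.
  branch 1 (add !((q5 -> !q2) -> ((!(!q3 -> q2) && (q3 -> (q2 == q3))) -> !!q1))):
    !((q5 -> !q2) -> ((!(!q3 -> q2) && (q3 -> (q2 == q3))) -> !!q1)): α-rule — add (q5 -> !q2), !((!(!q3 -> q2) && (q3 -> (q2 == q3))) -> !!q1).
    !((!(!q3 -> q2) && (q3 -> (q2 == q3))) -> !!q1): α-rule — add (!(!q3 -> q2) && (q3 -> (q2 == q3))), !!!q1.
    (!(!q3 -> q2) && (q3 -> (q2 == q3))): α-rule — add !(!q3 -> q2), (q3 -> (q2 == q3)).
    !!!q1: drop double negation, giving !q1.
    !(!q3 -> q2): α-rule — add !q3, !q2.
    (q5 -> !q2): β-rule — branch into !q5  //  !q2.
      branch 1.1 (add !q5):
        (q3 -> (q2 == q3)): β-rule — branch into !q3  //  (q2 == q3).
          branch 1.1.1 (add !q3):
            ○ open, literals {q1=false, q2=false, q3=false, q5=false}.
          branch 1.1.2 (add (q2 == q3)):
            (q2 == q3): β-rule — branch into q2, q3  //  !q2, !q3.
              branch 1.1.2.1 (add q2, q3):
                × closes — contains both q2 and !q2.
              branch 1.1.2.2 (add !q2, !q3):
                ○ open, literals {q1=false, q2=false, q3=false, q5=false}.
      branch 1.2 (add !q2):
        (q3 -> (q2 == q3)): β-rule — branch into !q3  //  (q2 == q3).
          branch 1.2.1 (add !q3):
            ○ open, literals {q1=false, q2=false, q3=false}.
          branch 1.2.2 (add (q2 == q3)):
            (q2 == q3): β-rule — branch into q2, q3  //  !q2, !q3.
              branch 1.2.2.1 (add q2, q3):
                × closes — contains both q2 and !q2.
              branch 1.2.2.2 (add !q2, !q3):
                ○ open, literals {q1=false, q2=false, q3=false}.
  branch 2 (add !q2):
    ○ open, literals {q2=false}.
2 branches closed, 5 open.
Each open branch fixes some atoms; the unmentioned ones are free. Counting distinct full assignments: branch {q1=false, q2=false, q3=false, q5=false} (q4) contributes 2 new; branch {q1=false, q2=false, q3=false, q5=false} (q4) contributes 0 new; branch {q1=false, q2=false, q3=false} (q4, q5) contributes 2 new; branch {q1=false, q2=false, q3=false} (q4, q5) contributes 0 new; branch {q2=false} (q1, q3, q4, q5) contributes 12 new. Total: 16.

16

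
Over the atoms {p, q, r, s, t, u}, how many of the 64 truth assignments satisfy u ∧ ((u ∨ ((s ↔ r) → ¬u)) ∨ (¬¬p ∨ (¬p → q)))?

32

Initial set: {(u ∧ ((u ∨ ((s ↔ r) → ¬u)) ∨ (¬¬p ∨ (¬p → q))))}.
(u ∧ ((u ∨ ((s ↔ r) → ¬u)) ∨ (¬¬p ∨ (¬p → q)))): α-rule — add u, ((u ∨ ((s ↔ r) → ¬u)) ∨ (¬¬p ∨ (¬p → q))).
((u ∨ ((s ↔ r) → ¬u)) ∨ (¬¬p ∨ (¬p → q))): β-rule — branch into (u ∨ ((s ↔ r) → ¬u))  //  (¬¬p ∨ (¬p → q)).
  branch 1 (add (u ∨ ((s ↔ r) → ¬u))):
    (u ∨ ((s ↔ r) → ¬u)): β-rule — branch into u  //  ((s ↔ r) → ¬u).
      branch 1.1 (add u):
        ○ open, literals {u=T}.
      branch 1.2 (add ((s ↔ r) → ¬u)):
        ((s ↔ r) → ¬u): β-rule — branch into ¬(s ↔ r)  //  ¬u.
          branch 1.2.1 (add ¬(s ↔ r)):
            ¬(s ↔ r): β-rule — branch into s, ¬r  //  ¬s, r.
              branch 1.2.1.1 (add s, ¬r):
                ○ open, literals {r=F, s=T, u=T}.
              branch 1.2.1.2 (add ¬s, r):
                ○ open, literals {r=T, s=F, u=T}.
          branch 1.2.2 (add ¬u):
            × closes — contains both u and ¬u.
  branch 2 (add (¬¬p ∨ (¬p → q))):
    (¬¬p ∨ (¬p → q)): β-rule — branch into ¬¬p  //  (¬p → q).
      branch 2.1 (add ¬¬p):
        ¬¬p: drop double negation, giving p.
        ○ open, literals {p=T, u=T}.
      branch 2.2 (add (¬p → q)):
        (¬p → q): β-rule — branch into ¬¬p  //  q.
          branch 2.2.1 (add ¬¬p):
            ○ open, literals {p=T, u=T}.
          branch 2.2.2 (add q):
            ○ open, literals {q=T, u=T}.
1 branch closed, 6 open.
Each open branch fixes some atoms; the unmentioned ones are free. Counting distinct full assignments: branch {u=T} (p, q, r, s, t) contributes 32 new; branch {r=F, s=T, u=T} (p, q, t) contributes 0 new; branch {r=T, s=F, u=T} (p, q, t) contributes 0 new; branch {p=T, u=T} (q, r, s, t) contributes 0 new; branch {p=T, u=T} (q, r, s, t) contributes 0 new; branch {q=T, u=T} (p, r, s, t) contributes 0 new. Total: 32.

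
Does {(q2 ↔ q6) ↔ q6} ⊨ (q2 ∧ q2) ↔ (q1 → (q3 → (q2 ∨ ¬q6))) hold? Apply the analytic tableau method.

Yes

Initial set: {T ((q2 ↔ q6) ↔ q6); F ((q2 ∧ q2) ↔ (q1 → (q3 → (q2 ∨ ¬q6))))}.
T ((q2 ↔ q6) ↔ q6): β-rule — branch into T (q2 ↔ q6), T q6  //  F (q2 ↔ q6), F q6.
  branch 1 (add T (q2 ↔ q6), T q6):
    F ((q2 ∧ q2) ↔ (q1 → (q3 → (q2 ∨ ¬q6)))): β-rule — branch into T (q2 ∧ q2), F (q1 → (q3 → (q2 ∨ ¬q6)))  //  F (q2 ∧ q2), T (q1 → (q3 → (q2 ∨ ¬q6))).
      branch 1.1 (add T (q2 ∧ q2), F (q1 → (q3 → (q2 ∨ ¬q6)))):
        T (q2 ∧ q2): α-rule — add T q2, T q2.
        F (q1 → (q3 → (q2 ∨ ¬q6))): α-rule — add T q1, F (q3 → (q2 ∨ ¬q6)).
        F (q3 → (q2 ∨ ¬q6)): α-rule — add T q3, F (q2 ∨ ¬q6).
        F (q2 ∨ ¬q6): α-rule — add F q2, F ¬q6.
        × closes — contains both q2 and ¬q2.
      branch 1.2 (add F (q2 ∧ q2), T (q1 → (q3 → (q2 ∨ ¬q6)))):
        T (q2 ↔ q6): β-rule — branch into T q2, T q6  //  F q2, F q6.
          branch 1.2.1 (add T q2, T q6):
            F (q2 ∧ q2): β-rule — branch into F q2  //  F q2.
              branch 1.2.1.1 (add F q2):
                × closes — contains both q2 and ¬q2.
              branch 1.2.1.2 (add F q2):
                × closes — contains both q2 and ¬q2.
          branch 1.2.2 (add F q2, F q6):
            × closes — contains both q6 and ¬q6.
  branch 2 (add F (q2 ↔ q6), F q6):
    F ((q2 ∧ q2) ↔ (q1 → (q3 → (q2 ∨ ¬q6)))): β-rule — branch into T (q2 ∧ q2), F (q1 → (q3 → (q2 ∨ ¬q6)))  //  F (q2 ∧ q2), T (q1 → (q3 → (q2 ∨ ¬q6))).
      branch 2.1 (add T (q2 ∧ q2), F (q1 → (q3 → (q2 ∨ ¬q6)))):
        T (q2 ∧ q2): α-rule — add T q2, T q2.
        F (q1 → (q3 → (q2 ∨ ¬q6))): α-rule — add T q1, F (q3 → (q2 ∨ ¬q6)).
        F (q3 → (q2 ∨ ¬q6)): α-rule — add T q3, F (q2 ∨ ¬q6).
        F (q2 ∨ ¬q6): α-rule — add F q2, F ¬q6.
        × closes — contains both q2 and ¬q2.
      branch 2.2 (add F (q2 ∧ q2), T (q1 → (q3 → (q2 ∨ ¬q6)))):
        F (q2 ↔ q6): β-rule — branch into T q2, F q6  //  F q2, T q6.
          branch 2.2.1 (add T q2, F q6):
            F (q2 ∧ q2): β-rule — branch into F q2  //  F q2.
              branch 2.2.1.1 (add F q2):
                × closes — contains both q2 and ¬q2.
              branch 2.2.1.2 (add F q2):
                × closes — contains both q2 and ¬q2.
          branch 2.2.2 (add F q2, T q6):
            × closes — contains both q6 and ¬q6.
All 8 branches close.
Every branch closed, so the premises entail the conclusion.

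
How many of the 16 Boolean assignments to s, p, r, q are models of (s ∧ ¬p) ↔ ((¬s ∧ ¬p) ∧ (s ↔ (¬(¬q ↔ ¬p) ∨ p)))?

Initial set: {T ((s ∧ ¬p) ↔ ((¬s ∧ ¬p) ∧ (s ↔ (¬(¬q ↔ ¬p) ∨ p))))}.
T ((s ∧ ¬p) ↔ ((¬s ∧ ¬p) ∧ (s ↔ (¬(¬q ↔ ¬p) ∨ p)))): β-rule — branch into T (s ∧ ¬p), T ((¬s ∧ ¬p) ∧ (s ↔ (¬(¬q ↔ ¬p) ∨ p)))  //  F (s ∧ ¬p), F ((¬s ∧ ¬p) ∧ (s ↔ (¬(¬q ↔ ¬p) ∨ p))).
  branch 1 (add T (s ∧ ¬p), T ((¬s ∧ ¬p) ∧ (s ↔ (¬(¬q ↔ ¬p) ∨ p)))):
    T (s ∧ ¬p): α-rule — add T s, T ¬p.
    T ((¬s ∧ ¬p) ∧ (s ↔ (¬(¬q ↔ ¬p) ∨ p))): α-rule — add T (¬s ∧ ¬p), T (s ↔ (¬(¬q ↔ ¬p) ∨ p)).
    T (¬s ∧ ¬p): α-rule — add T ¬s, T ¬p.
    × closes — contains both s and ¬s.
  branch 2 (add F (s ∧ ¬p), F ((¬s ∧ ¬p) ∧ (s ↔ (¬(¬q ↔ ¬p) ∨ p)))):
    F (s ∧ ¬p): β-rule — branch into F s  //  F ¬p.
      branch 2.1 (add F s):
        F ((¬s ∧ ¬p) ∧ (s ↔ (¬(¬q ↔ ¬p) ∨ p))): β-rule — branch into F (¬s ∧ ¬p)  //  F (s ↔ (¬(¬q ↔ ¬p) ∨ p)).
          branch 2.1.1 (add F (¬s ∧ ¬p)):
            F (¬s ∧ ¬p): β-rule — branch into F ¬s  //  F ¬p.
              branch 2.1.1.1 (add F ¬s):
                × closes — contains both s and ¬s.
              branch 2.1.1.2 (add F ¬p):
                ○ open, literals {p=T, s=F}.
          branch 2.1.2 (add F (s ↔ (¬(¬q ↔ ¬p) ∨ p))):
            F (s ↔ (¬(¬q ↔ ¬p) ∨ p)): β-rule — branch into T s, F (¬(¬q ↔ ¬p) ∨ p)  //  F s, T (¬(¬q ↔ ¬p) ∨ p).
              branch 2.1.2.1 (add T s, F (¬(¬q ↔ ¬p) ∨ p)):
                × closes — contains both s and ¬s.
              branch 2.1.2.2 (add F s, T (¬(¬q ↔ ¬p) ∨ p)):
                T (¬(¬q ↔ ¬p) ∨ p): β-rule — branch into T ¬(¬q ↔ ¬p)  //  T p.
                  branch 2.1.2.2.1 (add T ¬(¬q ↔ ¬p)):
                    T ¬(¬q ↔ ¬p): β-rule — branch into T ¬q, F ¬p  //  F ¬q, T ¬p.
                      branch 2.1.2.2.1.1 (add T ¬q, F ¬p):
                        ○ open, literals {p=T, q=F, s=F}.
                      branch 2.1.2.2.1.2 (add F ¬q, T ¬p):
                        ○ open, literals {p=F, q=T, s=F}.
                  branch 2.1.2.2.2 (add T p):
                    ○ open, literals {p=T, s=F}.
      branch 2.2 (add F ¬p):
        F ((¬s ∧ ¬p) ∧ (s ↔ (¬(¬q ↔ ¬p) ∨ p))): β-rule — branch into F (¬s ∧ ¬p)  //  F (s ↔ (¬(¬q ↔ ¬p) ∨ p)).
          branch 2.2.1 (add F (¬s ∧ ¬p)):
            F (¬s ∧ ¬p): β-rule — branch into F ¬s  //  F ¬p.
              branch 2.2.1.1 (add F ¬s):
                ○ open, literals {p=T, s=T}.
              branch 2.2.1.2 (add F ¬p):
                ○ open, literals {p=T}.
          branch 2.2.2 (add F (s ↔ (¬(¬q ↔ ¬p) ∨ p))):
            F (s ↔ (¬(¬q ↔ ¬p) ∨ p)): β-rule — branch into T s, F (¬(¬q ↔ ¬p) ∨ p)  //  F s, T (¬(¬q ↔ ¬p) ∨ p).
              branch 2.2.2.1 (add T s, F (¬(¬q ↔ ¬p) ∨ p)):
                F (¬(¬q ↔ ¬p) ∨ p): α-rule — add F ¬(¬q ↔ ¬p), F p.
                × closes — contains both p and ¬p.
              branch 2.2.2.2 (add F s, T (¬(¬q ↔ ¬p) ∨ p)):
                T (¬(¬q ↔ ¬p) ∨ p): β-rule — branch into T ¬(¬q ↔ ¬p)  //  T p.
                  branch 2.2.2.2.1 (add T ¬(¬q ↔ ¬p)):
                    T ¬(¬q ↔ ¬p): β-rule — branch into T ¬q, F ¬p  //  F ¬q, T ¬p.
                      branch 2.2.2.2.1.1 (add T ¬q, F ¬p):
                        ○ open, literals {p=T, q=F, s=F}.
                      branch 2.2.2.2.1.2 (add F ¬q, T ¬p):
                        × closes — contains both p and ¬p.
                  branch 2.2.2.2.2 (add T p):
                    ○ open, literals {p=T, s=F}.
5 branches closed, 8 open.
Each open branch fixes some atoms; the unmentioned ones are free. Counting distinct full assignments: branch {p=T, s=F} (r, q) contributes 4 new; branch {p=T, q=F, s=F} (r) contributes 0 new; branch {p=F, q=T, s=F} (r) contributes 2 new; branch {p=T, s=F} (r, q) contributes 0 new; branch {p=T, s=T} (r, q) contributes 4 new; branch {p=T} (s, r, q) contributes 0 new; branch {p=T, q=F, s=F} (r) contributes 0 new; branch {p=T, s=F} (r, q) contributes 0 new. Total: 10.

10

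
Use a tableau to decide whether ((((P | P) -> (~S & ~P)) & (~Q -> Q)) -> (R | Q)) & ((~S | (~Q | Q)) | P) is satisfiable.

Satisfiable

Initial set: {(((((P | P) -> (~S & ~P)) & (~Q -> Q)) -> (R | Q)) & ((~S | (~Q | Q)) | P))}.
(((((P | P) -> (~S & ~P)) & (~Q -> Q)) -> (R | Q)) & ((~S | (~Q | Q)) | P)): α-rule — add ((((P | P) -> (~S & ~P)) & (~Q -> Q)) -> (R | Q)), ((~S | (~Q | Q)) | P).
((((P | P) -> (~S & ~P)) & (~Q -> Q)) -> (R | Q)): β-rule — branch into ~(((P | P) -> (~S & ~P)) & (~Q -> Q))  //  (R | Q).
  branch 1 (add ~(((P | P) -> (~S & ~P)) & (~Q -> Q))):
    ((~S | (~Q | Q)) | P): β-rule — branch into (~S | (~Q | Q))  //  P.
      branch 1.1 (add (~S | (~Q | Q))):
        ~(((P | P) -> (~S & ~P)) & (~Q -> Q)): β-rule — branch into ~((P | P) -> (~S & ~P))  //  ~(~Q -> Q).
          branch 1.1.1 (add ~((P | P) -> (~S & ~P))):
            ~((P | P) -> (~S & ~P)): α-rule — add (P | P), ~(~S & ~P).
            (~S | (~Q | Q)): β-rule — branch into ~S  //  (~Q | Q).
              branch 1.1.1.1 (add ~S):
                (P | P): β-rule — branch into P  //  P.
                  branch 1.1.1.1.1 (add P):
                    ~(~S & ~P): β-rule — branch into ~~S  //  ~~P.
                      branch 1.1.1.1.1.1 (add ~~S):
                        × closes — contains both S and ~S.
                      branch 1.1.1.1.1.2 (add ~~P):
                        ○ open, literals {P=true, S=false}.
                  branch 1.1.1.1.2 (add P):
                    ~(~S & ~P): β-rule — branch into ~~S  //  ~~P.
                      branch 1.1.1.1.2.1 (add ~~S):
                        × closes — contains both S and ~S.
                      branch 1.1.1.1.2.2 (add ~~P):
                        ○ open, literals {P=true, S=false}.
              branch 1.1.1.2 (add (~Q | Q)):
                (P | P): β-rule — branch into P  //  P.
                  branch 1.1.1.2.1 (add P):
                    ~(~S & ~P): β-rule — branch into ~~S  //  ~~P.
                      branch 1.1.1.2.1.1 (add ~~S):
                        (~Q | Q): β-rule — branch into ~Q  //  Q.
                          branch 1.1.1.2.1.1.1 (add ~Q):
                            ○ open, literals {P=true, Q=false, S=true}.
                          branch 1.1.1.2.1.1.2 (add Q):
                            ○ open, literals {P=true, Q=true, S=true}.
                      branch 1.1.1.2.1.2 (add ~~P):
                        (~Q | Q): β-rule — branch into ~Q  //  Q.
                          branch 1.1.1.2.1.2.1 (add ~Q):
                            ○ open, literals {P=true, Q=false}.
                          branch 1.1.1.2.1.2.2 (add Q):
                            ○ open, literals {P=true, Q=true}.
                  branch 1.1.1.2.2 (add P):
                    ~(~S & ~P): β-rule — branch into ~~S  //  ~~P.
                      branch 1.1.1.2.2.1 (add ~~S):
                        (~Q | Q): β-rule — branch into ~Q  //  Q.
                          branch 1.1.1.2.2.1.1 (add ~Q):
                            ○ open, literals {P=true, Q=false, S=true}.
                          branch 1.1.1.2.2.1.2 (add Q):
                            ○ open, literals {P=true, Q=true, S=true}.
                      branch 1.1.1.2.2.2 (add ~~P):
                        (~Q | Q): β-rule — branch into ~Q  //  Q.
                          branch 1.1.1.2.2.2.1 (add ~Q):
                            ○ open, literals {P=true, Q=false}.
                          branch 1.1.1.2.2.2.2 (add Q):
                            ○ open, literals {P=true, Q=true}.
          branch 1.1.2 (add ~(~Q -> Q)):
            ~(~Q -> Q): α-rule — add ~Q, ~Q.
            (~S | (~Q | Q)): β-rule — branch into ~S  //  (~Q | Q).
              branch 1.1.2.1 (add ~S):
                ○ open, literals {Q=false, S=false}.
              branch 1.1.2.2 (add (~Q | Q)):
                (~Q | Q): β-rule — branch into ~Q  //  Q.
                  branch 1.1.2.2.1 (add ~Q):
                    ○ open, literals {Q=false}.
                  branch 1.1.2.2.2 (add Q):
                    × closes — contains both Q and ~Q.
      branch 1.2 (add P):
        ~(((P | P) -> (~S & ~P)) & (~Q -> Q)): β-rule — branch into ~((P | P) -> (~S & ~P))  //  ~(~Q -> Q).
          branch 1.2.1 (add ~((P | P) -> (~S & ~P))):
            ~((P | P) -> (~S & ~P)): α-rule — add (P | P), ~(~S & ~P).
            (P | P): β-rule — branch into P  //  P.
              branch 1.2.1.1 (add P):
                ~(~S & ~P): β-rule — branch into ~~S  //  ~~P.
                  branch 1.2.1.1.1 (add ~~S):
                    ○ open, literals {P=true, S=true}.
                  branch 1.2.1.1.2 (add ~~P):
                    ○ open, literals {P=true}.
              branch 1.2.1.2 (add P):
                ~(~S & ~P): β-rule — branch into ~~S  //  ~~P.
                  branch 1.2.1.2.1 (add ~~S):
                    ○ open, literals {P=true, S=true}.
                  branch 1.2.1.2.2 (add ~~P):
                    ○ open, literals {P=true}.
          branch 1.2.2 (add ~(~Q -> Q)):
            ~(~Q -> Q): α-rule — add ~Q, ~Q.
            ○ open, literals {P=true, Q=false}.
  branch 2 (add (R | Q)):
    ((~S | (~Q | Q)) | P): β-rule — branch into (~S | (~Q | Q))  //  P.
      branch 2.1 (add (~S | (~Q | Q))):
        (R | Q): β-rule — branch into R  //  Q.
          branch 2.1.1 (add R):
            (~S | (~Q | Q)): β-rule — branch into ~S  //  (~Q | Q).
              branch 2.1.1.1 (add ~S):
                ○ open, literals {R=true, S=false}.
              branch 2.1.1.2 (add (~Q | Q)):
                (~Q | Q): β-rule — branch into ~Q  //  Q.
                  branch 2.1.1.2.1 (add ~Q):
                    ○ open, literals {Q=false, R=true}.
                  branch 2.1.1.2.2 (add Q):
                    ○ open, literals {Q=true, R=true}.
          branch 2.1.2 (add Q):
            (~S | (~Q | Q)): β-rule — branch into ~S  //  (~Q | Q).
              branch 2.1.2.1 (add ~S):
                ○ open, literals {Q=true, S=false}.
              branch 2.1.2.2 (add (~Q | Q)):
                (~Q | Q): β-rule — branch into ~Q  //  Q.
                  branch 2.1.2.2.1 (add ~Q):
                    × closes — contains both Q and ~Q.
                  branch 2.1.2.2.2 (add Q):
                    ○ open, literals {Q=true}.
      branch 2.2 (add P):
        (R | Q): β-rule — branch into R  //  Q.
          branch 2.2.1 (add R):
            ○ open, literals {P=true, R=true}.
          branch 2.2.2 (add Q):
            ○ open, literals {P=true, Q=true}.
4 branches closed, 24 open.
An open branch gives a satisfying assignment: P=true, S=false.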